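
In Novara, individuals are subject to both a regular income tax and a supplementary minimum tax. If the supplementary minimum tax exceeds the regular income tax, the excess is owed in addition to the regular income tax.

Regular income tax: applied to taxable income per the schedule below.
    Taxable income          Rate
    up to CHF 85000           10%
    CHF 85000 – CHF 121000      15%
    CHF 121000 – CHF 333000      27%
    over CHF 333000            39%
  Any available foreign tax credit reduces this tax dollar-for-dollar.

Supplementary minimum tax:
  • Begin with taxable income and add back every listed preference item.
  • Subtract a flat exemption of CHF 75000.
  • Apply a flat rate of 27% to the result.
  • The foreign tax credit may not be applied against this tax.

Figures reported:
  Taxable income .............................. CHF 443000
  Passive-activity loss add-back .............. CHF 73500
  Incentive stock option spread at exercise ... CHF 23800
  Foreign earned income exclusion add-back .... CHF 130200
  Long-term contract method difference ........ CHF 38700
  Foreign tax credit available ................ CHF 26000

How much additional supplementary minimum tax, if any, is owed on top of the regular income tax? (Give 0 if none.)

CHF 83194

Supplementary minimum tax:
  Adjusted income: CHF 443000 + CHF 73500 + CHF 23800 + CHF 130200 + CHF 38700 = CHF 709200
  Less exemption CHF 75000 → base CHF 634200
  CHF 634200 × 27% = CHF 171234

Regular income tax:
  CHF 85000 × 10% = CHF 8500
  CHF 36000 × 15% = CHF 5400
  CHF 212000 × 27% = CHF 57240
  CHF 110000 × 39% = CHF 42900
  → CHF 114040
  Less foreign tax credit CHF 26000 → CHF 88040

Excess of supplementary minimum tax over regular income tax: CHF 171234 − CHF 88040 = CHF 83194.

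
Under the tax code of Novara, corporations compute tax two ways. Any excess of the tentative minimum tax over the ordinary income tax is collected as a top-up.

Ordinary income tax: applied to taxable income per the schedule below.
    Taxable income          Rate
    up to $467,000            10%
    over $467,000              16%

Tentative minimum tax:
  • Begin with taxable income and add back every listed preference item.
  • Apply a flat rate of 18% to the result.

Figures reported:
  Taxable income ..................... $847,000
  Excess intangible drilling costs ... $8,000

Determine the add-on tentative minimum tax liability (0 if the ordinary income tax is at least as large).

$46,400

Ordinary income tax:
  $467,000 × 10% = $46,700
  $380,000 × 16% = $60,800
  → $107,500

Tentative minimum tax:
  Adjusted income: $847,000 + $8,000 = $855,000
  $855,000 × 18% = $153,900

Excess of tentative minimum tax over ordinary income tax: $153,900 − $107,500 = $46,400.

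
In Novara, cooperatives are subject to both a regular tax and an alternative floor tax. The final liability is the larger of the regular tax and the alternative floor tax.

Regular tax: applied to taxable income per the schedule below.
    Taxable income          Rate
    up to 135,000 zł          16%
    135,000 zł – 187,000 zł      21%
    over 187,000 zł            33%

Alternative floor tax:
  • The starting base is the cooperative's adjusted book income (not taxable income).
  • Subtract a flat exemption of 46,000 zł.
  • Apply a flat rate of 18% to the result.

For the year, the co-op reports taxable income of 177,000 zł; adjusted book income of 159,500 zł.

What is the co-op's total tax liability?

30,420 zł

Alternative floor tax:
  Base (adjusted book income): 159,500 zł
  Less exemption 46,000 zł → base 113,500 zł
  113,500 zł × 18% = 20,430 zł

Regular tax:
  135,000 zł × 16% = 21,600 zł
  42,000 zł × 21% = 8,820 zł
  → 30,420 zł

30,420 zł > 20,430 zł, so the regular tax governs.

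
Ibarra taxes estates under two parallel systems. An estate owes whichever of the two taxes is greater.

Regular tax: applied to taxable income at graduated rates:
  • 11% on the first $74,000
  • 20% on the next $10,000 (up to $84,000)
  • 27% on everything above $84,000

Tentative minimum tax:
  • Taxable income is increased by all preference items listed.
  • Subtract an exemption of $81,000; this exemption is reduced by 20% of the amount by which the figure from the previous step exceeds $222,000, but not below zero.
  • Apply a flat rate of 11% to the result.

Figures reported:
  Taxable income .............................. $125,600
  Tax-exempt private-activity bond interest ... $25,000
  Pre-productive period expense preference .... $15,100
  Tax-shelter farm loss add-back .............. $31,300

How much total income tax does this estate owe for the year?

Regular tax:
  $74,000 × 11% = $8,140
  $10,000 × 20% = $2,000
  $41,600 × 27% = $11,232
  → $21,372

Tentative minimum tax:
  Adjusted income: $125,600 + $25,000 + $15,100 + $31,300 = $197,000
  Exemption: $197,000 ≤ $222,000, so full $81,000 applies
  Base: $197,000 − $81,000 = $116,000
  $116,000 × 11% = $12,760

$21,372 > $12,760, so the regular tax governs.

$21,372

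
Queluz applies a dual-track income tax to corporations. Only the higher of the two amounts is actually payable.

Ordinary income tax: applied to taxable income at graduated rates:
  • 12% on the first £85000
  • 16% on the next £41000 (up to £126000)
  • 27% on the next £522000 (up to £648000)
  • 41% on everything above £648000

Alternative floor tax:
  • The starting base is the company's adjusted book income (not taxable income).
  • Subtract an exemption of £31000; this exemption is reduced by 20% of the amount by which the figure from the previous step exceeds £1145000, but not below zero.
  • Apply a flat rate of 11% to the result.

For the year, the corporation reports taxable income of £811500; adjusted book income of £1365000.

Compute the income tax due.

£224735

Ordinary income tax:
  £85000 × 12% = £10200
  £41000 × 16% = £6560
  £522000 × 27% = £140940
  £163500 × 41% = £67035
  → £224735

Alternative floor tax:
  Base (adjusted book income): £1365000
  Exemption: 20% × (£1365000 − £1145000) = £44000 ≥ £31000, so the exemption is fully phased out
  Base: £1365000 − £0 = £1365000
  £1365000 × 11% = £150150

£224735 > £150150, so the ordinary income tax governs.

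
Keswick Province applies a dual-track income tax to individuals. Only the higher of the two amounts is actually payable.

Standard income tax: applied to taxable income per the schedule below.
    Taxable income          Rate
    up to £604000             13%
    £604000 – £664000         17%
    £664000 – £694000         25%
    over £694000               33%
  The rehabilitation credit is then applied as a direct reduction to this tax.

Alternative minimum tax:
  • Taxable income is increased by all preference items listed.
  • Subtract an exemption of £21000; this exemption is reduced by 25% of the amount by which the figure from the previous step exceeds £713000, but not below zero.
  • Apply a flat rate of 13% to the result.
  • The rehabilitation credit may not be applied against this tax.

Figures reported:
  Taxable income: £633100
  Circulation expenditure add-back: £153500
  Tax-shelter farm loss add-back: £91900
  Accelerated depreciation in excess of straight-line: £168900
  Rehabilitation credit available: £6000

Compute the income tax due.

Standard income tax:
  £604000 × 13% = £78520
  £29100 × 17% = £4947
  → £83467
  Less rehabilitation credit £6000 → £77467

Alternative minimum tax:
  Adjusted income: £633100 + £153500 + £91900 + £168900 = £1047400
  Exemption: 25% × (£1047400 − £713000) = £83600 ≥ £21000, so the exemption is fully phased out
  Base: £1047400 − £0 = £1047400
  £1047400 × 13% = £136162

£136162 > £77467, so the alternative minimum tax is the binding amount.

£136162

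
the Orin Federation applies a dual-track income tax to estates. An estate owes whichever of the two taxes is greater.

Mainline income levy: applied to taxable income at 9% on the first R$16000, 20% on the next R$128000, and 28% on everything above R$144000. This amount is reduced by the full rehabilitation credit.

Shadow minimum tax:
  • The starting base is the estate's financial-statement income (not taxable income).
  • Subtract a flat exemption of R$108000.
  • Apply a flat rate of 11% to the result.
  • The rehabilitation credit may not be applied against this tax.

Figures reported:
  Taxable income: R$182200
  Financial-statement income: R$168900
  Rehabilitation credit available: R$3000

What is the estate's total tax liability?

R$34736

Mainline income levy:
  R$16000 × 9% = R$1440
  R$128000 × 20% = R$25600
  R$38200 × 28% = R$10696
  → R$37736
  Less rehabilitation credit R$3000 → R$34736

Shadow minimum tax:
  Base (financial-statement income): R$168900
  Less exemption R$108000 → base R$60900
  R$60900 × 11% = R$6699

R$34736 > R$6699, so the mainline income levy governs.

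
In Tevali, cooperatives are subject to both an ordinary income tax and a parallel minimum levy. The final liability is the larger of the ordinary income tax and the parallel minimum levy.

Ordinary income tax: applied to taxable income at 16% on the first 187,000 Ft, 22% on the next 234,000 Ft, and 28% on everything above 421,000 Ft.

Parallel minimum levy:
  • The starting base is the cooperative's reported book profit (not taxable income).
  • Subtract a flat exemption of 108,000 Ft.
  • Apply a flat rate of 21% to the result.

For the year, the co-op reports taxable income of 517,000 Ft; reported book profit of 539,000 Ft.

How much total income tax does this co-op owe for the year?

Ordinary income tax:
  187,000 Ft × 16% = 29,920 Ft
  234,000 Ft × 22% = 51,480 Ft
  96,000 Ft × 28% = 26,880 Ft
  → 108,280 Ft

Parallel minimum levy:
  Base (reported book profit): 539,000 Ft
  Less exemption 108,000 Ft → base 431,000 Ft
  431,000 Ft × 21% = 90,510 Ft

108,280 Ft > 90,510 Ft, so the ordinary income tax governs.

108,280 Ft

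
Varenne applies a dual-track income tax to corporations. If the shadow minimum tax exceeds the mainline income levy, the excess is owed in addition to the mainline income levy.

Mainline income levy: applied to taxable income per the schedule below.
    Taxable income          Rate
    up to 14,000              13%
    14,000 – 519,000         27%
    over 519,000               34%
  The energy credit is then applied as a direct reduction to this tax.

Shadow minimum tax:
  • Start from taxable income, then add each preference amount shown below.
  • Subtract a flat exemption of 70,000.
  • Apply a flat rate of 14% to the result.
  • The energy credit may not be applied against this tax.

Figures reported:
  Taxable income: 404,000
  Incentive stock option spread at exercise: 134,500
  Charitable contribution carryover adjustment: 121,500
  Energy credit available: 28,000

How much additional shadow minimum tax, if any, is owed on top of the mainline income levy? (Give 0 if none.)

Shadow minimum tax:
  Adjusted income: 404,000 + 134,500 + 121,500 = 660,000
  Less exemption 70,000 → base 590,000
  590,000 × 14% = 82,600

Mainline income levy:
  14,000 × 13% = 1,820
  390,000 × 27% = 105,300
  → 107,120
  Less energy credit 28,000 → 79,120

Excess of shadow minimum tax over mainline income levy: 82,600 − 79,120 = 3,480.

3,480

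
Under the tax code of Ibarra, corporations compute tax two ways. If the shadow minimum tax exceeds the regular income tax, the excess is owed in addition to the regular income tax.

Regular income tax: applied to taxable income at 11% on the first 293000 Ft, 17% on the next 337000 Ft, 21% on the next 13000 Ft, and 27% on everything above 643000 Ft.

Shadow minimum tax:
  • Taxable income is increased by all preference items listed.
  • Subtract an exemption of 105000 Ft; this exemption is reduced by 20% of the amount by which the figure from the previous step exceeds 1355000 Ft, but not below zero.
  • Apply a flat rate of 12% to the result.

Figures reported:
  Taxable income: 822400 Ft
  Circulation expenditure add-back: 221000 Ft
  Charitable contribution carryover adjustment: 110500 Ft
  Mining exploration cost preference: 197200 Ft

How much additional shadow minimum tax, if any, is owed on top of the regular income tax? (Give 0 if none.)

Shadow minimum tax:
  Adjusted income: 822400 Ft + 221000 Ft + 110500 Ft + 197200 Ft = 1351100 Ft
  Exemption: 1351100 Ft ≤ 1355000 Ft, so full 105000 Ft applies
  Base: 1351100 Ft − 105000 Ft = 1246100 Ft
  1246100 Ft × 12% = 149532 Ft

Regular income tax:
  293000 Ft × 11% = 32230 Ft
  337000 Ft × 17% = 57290 Ft
  13000 Ft × 21% = 2730 Ft
  179400 Ft × 27% = 48438 Ft
  → 140688 Ft

Excess of shadow minimum tax over regular income tax: 149532 Ft − 140688 Ft = 8844 Ft.

8844 Ft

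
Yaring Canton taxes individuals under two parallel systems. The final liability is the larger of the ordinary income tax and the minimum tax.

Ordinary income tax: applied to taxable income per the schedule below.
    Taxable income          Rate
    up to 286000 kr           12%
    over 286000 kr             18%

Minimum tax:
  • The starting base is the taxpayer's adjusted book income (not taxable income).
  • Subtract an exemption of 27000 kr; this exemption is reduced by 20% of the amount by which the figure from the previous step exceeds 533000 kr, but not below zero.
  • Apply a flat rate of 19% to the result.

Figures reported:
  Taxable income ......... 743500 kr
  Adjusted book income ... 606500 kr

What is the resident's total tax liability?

116670 kr

Ordinary income tax:
  286000 kr × 12% = 34320 kr
  457500 kr × 18% = 82350 kr
  → 116670 kr

Minimum tax:
  Base (adjusted book income): 606500 kr
  Exemption: 27000 kr − 20% × (606500 kr − 533000 kr) = 27000 kr − 14700 kr = 12300 kr
  Base: 606500 kr − 12300 kr = 594200 kr
  594200 kr × 19% = 112898 kr

116670 kr > 112898 kr, so the ordinary income tax governs.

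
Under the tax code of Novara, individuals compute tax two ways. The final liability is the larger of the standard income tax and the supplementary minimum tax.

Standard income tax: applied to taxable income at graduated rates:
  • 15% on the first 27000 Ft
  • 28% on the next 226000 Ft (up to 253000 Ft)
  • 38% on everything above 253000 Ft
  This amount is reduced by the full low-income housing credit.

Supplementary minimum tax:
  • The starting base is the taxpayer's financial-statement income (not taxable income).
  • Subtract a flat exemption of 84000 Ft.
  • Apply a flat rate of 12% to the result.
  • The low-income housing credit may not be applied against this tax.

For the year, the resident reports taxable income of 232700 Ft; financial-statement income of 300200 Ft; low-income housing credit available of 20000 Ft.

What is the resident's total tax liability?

Supplementary minimum tax:
  Base (financial-statement income): 300200 Ft
  Less exemption 84000 Ft → base 216200 Ft
  216200 Ft × 12% = 25944 Ft

Standard income tax:
  27000 Ft × 15% = 4050 Ft
  205700 Ft × 28% = 57596 Ft
  → 61646 Ft
  Less low-income housing credit 20000 Ft → 41646 Ft

41646 Ft > 25944 Ft, so the standard income tax governs.

41646 Ft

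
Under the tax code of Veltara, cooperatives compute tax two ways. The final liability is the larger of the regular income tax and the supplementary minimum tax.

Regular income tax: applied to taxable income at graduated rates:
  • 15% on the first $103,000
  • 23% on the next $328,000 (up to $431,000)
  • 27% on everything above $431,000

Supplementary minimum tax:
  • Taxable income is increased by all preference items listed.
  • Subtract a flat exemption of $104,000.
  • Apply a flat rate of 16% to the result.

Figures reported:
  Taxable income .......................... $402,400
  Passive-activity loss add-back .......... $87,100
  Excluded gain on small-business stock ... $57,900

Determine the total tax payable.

Regular income tax:
  $103,000 × 15% = $15,450
  $299,400 × 23% = $68,862
  → $84,312

Supplementary minimum tax:
  Adjusted income: $402,400 + $87,100 + $57,900 = $547,400
  Less exemption $104,000 → base $443,400
  $443,400 × 16% = $70,944

$84,312 > $70,944, so the regular income tax governs.

$84,312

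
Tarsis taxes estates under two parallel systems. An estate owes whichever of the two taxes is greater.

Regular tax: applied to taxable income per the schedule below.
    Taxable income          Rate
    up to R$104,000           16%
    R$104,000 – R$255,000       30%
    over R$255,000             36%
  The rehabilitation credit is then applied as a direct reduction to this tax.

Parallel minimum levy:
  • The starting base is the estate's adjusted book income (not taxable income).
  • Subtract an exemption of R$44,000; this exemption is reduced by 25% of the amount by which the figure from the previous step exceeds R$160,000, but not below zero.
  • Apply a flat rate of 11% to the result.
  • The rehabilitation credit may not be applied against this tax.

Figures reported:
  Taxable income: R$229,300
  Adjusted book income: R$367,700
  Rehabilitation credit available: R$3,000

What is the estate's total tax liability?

R$51,230

Regular tax:
  R$104,000 × 16% = R$16,640
  R$125,300 × 30% = R$37,590
  → R$54,230
  Less rehabilitation credit R$3,000 → R$51,230

Parallel minimum levy:
  Base (adjusted book income): R$367,700
  Exemption: 25% × (R$367,700 − R$160,000) = R$51,925 ≥ R$44,000, so the exemption is fully phased out
  Base: R$367,700 − R$0 = R$367,700
  R$367,700 × 11% = R$40,447

R$51,230 > R$40,447, so the regular tax governs.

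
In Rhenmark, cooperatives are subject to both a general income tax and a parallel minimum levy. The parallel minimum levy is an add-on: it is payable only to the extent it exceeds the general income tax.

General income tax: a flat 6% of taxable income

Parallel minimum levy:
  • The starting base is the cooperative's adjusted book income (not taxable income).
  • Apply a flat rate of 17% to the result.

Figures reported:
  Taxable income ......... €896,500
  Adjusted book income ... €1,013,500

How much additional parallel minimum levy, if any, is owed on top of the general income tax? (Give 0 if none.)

General income tax:
  €896,500 × 6% = €53,790

Parallel minimum levy:
  Base (adjusted book income): €1,013,500
  €1,013,500 × 17% = €172,295

Excess of parallel minimum levy over general income tax: €172,295 − €53,790 = €118,505.

€118,505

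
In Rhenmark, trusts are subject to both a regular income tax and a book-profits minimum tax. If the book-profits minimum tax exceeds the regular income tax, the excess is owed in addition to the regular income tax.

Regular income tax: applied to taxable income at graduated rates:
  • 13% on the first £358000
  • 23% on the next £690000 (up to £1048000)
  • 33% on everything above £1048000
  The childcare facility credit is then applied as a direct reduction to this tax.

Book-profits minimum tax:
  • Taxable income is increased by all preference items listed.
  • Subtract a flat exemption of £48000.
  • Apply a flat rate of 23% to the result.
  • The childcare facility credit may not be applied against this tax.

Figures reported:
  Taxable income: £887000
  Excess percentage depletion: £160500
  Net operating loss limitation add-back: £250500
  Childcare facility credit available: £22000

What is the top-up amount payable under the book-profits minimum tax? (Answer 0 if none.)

Regular income tax:
  £358000 × 13% = £46540
  £529000 × 23% = £121670
  → £168210
  Less childcare facility credit £22000 → £146210

Book-profits minimum tax:
  Adjusted income: £887000 + £160500 + £250500 = £1298000
  Less exemption £48000 → base £1250000
  £1250000 × 23% = £287500

Excess of book-profits minimum tax over regular income tax: £287500 − £146210 = £141290.

£141290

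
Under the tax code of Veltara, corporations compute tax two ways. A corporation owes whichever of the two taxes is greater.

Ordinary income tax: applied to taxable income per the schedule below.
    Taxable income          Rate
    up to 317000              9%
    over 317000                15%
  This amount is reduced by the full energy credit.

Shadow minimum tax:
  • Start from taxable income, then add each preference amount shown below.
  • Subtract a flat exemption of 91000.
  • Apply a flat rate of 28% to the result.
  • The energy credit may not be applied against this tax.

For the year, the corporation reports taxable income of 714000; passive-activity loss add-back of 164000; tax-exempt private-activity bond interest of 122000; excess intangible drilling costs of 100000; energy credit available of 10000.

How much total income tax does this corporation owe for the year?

282520

Shadow minimum tax:
  Adjusted income: 714000 + 164000 + 122000 + 100000 = 1100000
  Less exemption 91000 → base 1009000
  1009000 × 28% = 282520

Ordinary income tax:
  317000 × 9% = 28530
  397000 × 15% = 59550
  → 88080
  Less energy credit 10000 → 78080

282520 > 78080, so the shadow minimum tax is the binding amount.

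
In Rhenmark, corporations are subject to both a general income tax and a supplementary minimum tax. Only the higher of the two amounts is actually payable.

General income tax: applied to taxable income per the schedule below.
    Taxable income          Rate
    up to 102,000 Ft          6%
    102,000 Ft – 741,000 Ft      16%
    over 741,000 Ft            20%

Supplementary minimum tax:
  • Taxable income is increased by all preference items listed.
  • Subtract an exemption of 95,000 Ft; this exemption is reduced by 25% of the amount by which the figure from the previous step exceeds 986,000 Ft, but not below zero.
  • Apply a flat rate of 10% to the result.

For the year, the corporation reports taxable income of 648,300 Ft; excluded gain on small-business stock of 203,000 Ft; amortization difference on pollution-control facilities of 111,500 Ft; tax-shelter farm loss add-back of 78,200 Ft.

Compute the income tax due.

General income tax:
  102,000 Ft × 6% = 6,120 Ft
  546,300 Ft × 16% = 87,408 Ft
  → 93,528 Ft

Supplementary minimum tax:
  Adjusted income: 648,300 Ft + 203,000 Ft + 111,500 Ft + 78,200 Ft = 1,041,000 Ft
  Exemption: 95,000 Ft − 25% × (1,041,000 Ft − 986,000 Ft) = 95,000 Ft − 13,750 Ft = 81,250 Ft
  Base: 1,041,000 Ft − 81,250 Ft = 959,750 Ft
  959,750 Ft × 10% = 95,975 Ft

95,975 Ft > 93,528 Ft, so the supplementary minimum tax is the binding amount.

95,975 Ft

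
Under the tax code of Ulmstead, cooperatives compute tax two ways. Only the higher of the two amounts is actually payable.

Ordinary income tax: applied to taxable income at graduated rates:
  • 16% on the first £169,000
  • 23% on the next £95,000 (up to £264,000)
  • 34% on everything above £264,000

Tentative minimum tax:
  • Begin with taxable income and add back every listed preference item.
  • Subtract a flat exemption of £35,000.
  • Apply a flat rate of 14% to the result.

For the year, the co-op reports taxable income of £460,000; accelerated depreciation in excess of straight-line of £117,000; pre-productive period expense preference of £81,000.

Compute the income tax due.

Ordinary income tax:
  £169,000 × 16% = £27,040
  £95,000 × 23% = £21,850
  £196,000 × 34% = £66,640
  → £115,530

Tentative minimum tax:
  Adjusted income: £460,000 + £117,000 + £81,000 = £658,000
  Less exemption £35,000 → base £623,000
  £623,000 × 14% = £87,220

£115,530 > £87,220, so the ordinary income tax governs.

£115,530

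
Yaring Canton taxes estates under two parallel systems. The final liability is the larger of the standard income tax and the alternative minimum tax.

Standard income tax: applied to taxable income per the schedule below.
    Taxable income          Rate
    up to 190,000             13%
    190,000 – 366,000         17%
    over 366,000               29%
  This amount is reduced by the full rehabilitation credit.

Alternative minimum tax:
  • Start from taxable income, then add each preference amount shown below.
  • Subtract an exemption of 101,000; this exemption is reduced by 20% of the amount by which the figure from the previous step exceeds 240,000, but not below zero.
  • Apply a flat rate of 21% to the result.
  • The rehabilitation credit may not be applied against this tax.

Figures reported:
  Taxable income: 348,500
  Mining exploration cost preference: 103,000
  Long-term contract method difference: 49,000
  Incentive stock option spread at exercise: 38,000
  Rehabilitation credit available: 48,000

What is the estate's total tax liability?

104,412

Standard income tax:
  190,000 × 13% = 24,700
  158,500 × 17% = 26,945
  → 51,645
  Less rehabilitation credit 48,000 → 3,645

Alternative minimum tax:
  Adjusted income: 348,500 + 103,000 + 49,000 + 38,000 = 538,500
  Exemption: 101,000 − 20% × (538,500 − 240,000) = 101,000 − 59,700 = 41,300
  Base: 538,500 − 41,300 = 497,200
  497,200 × 21% = 104,412

104,412 > 3,645, so the alternative minimum tax is the binding amount.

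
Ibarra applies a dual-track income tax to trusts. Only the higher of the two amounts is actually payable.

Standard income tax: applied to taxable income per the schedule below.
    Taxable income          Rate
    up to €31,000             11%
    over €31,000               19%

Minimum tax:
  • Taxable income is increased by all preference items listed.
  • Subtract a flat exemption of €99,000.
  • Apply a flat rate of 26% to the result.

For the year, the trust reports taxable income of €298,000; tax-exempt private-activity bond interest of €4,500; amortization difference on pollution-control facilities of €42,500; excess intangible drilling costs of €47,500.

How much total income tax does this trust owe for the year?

Standard income tax:
  €31,000 × 11% = €3,410
  €267,000 × 19% = €50,730
  → €54,140

Minimum tax:
  Adjusted income: €298,000 + €4,500 + €42,500 + €47,500 = €392,500
  Less exemption €99,000 → base €293,500
  €293,500 × 26% = €76,310

€76,310 > €54,140, so the minimum tax is the binding amount.

€76,310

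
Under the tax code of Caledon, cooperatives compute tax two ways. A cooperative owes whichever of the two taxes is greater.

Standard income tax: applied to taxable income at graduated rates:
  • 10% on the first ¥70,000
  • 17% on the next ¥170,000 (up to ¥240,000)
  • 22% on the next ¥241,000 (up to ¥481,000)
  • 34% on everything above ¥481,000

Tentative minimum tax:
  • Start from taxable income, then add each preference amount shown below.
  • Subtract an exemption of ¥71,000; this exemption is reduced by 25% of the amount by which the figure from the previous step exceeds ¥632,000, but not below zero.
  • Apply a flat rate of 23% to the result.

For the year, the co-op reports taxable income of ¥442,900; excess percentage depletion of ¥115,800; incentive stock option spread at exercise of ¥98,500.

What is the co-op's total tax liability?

¥136,275

Standard income tax:
  ¥70,000 × 10% = ¥7,000
  ¥170,000 × 17% = ¥28,900
  ¥202,900 × 22% = ¥44,638
  → ¥80,538

Tentative minimum tax:
  Adjusted income: ¥442,900 + ¥115,800 + ¥98,500 = ¥657,200
  Exemption: ¥71,000 − 25% × (¥657,200 − ¥632,000) = ¥71,000 − ¥6,300 = ¥64,700
  Base: ¥657,200 − ¥64,700 = ¥592,500
  ¥592,500 × 23% = ¥136,275

¥136,275 > ¥80,538, so the tentative minimum tax is the binding amount.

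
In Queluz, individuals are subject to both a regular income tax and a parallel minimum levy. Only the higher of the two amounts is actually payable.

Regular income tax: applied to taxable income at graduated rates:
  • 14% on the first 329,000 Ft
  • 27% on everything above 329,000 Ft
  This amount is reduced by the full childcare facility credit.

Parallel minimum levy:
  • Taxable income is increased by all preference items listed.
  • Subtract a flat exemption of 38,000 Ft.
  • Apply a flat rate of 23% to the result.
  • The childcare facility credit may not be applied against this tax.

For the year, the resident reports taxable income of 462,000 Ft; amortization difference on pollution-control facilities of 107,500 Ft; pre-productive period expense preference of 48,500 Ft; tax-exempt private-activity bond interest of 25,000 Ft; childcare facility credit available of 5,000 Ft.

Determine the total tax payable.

139,150 Ft

Parallel minimum levy:
  Adjusted income: 462,000 Ft + 107,500 Ft + 48,500 Ft + 25,000 Ft = 643,000 Ft
  Less exemption 38,000 Ft → base 605,000 Ft
  605,000 Ft × 23% = 139,150 Ft

Regular income tax:
  329,000 Ft × 14% = 46,060 Ft
  133,000 Ft × 27% = 35,910 Ft
  → 81,970 Ft
  Less childcare facility credit 5,000 Ft → 76,970 Ft

139,150 Ft > 76,970 Ft, so the parallel minimum levy is the binding amount.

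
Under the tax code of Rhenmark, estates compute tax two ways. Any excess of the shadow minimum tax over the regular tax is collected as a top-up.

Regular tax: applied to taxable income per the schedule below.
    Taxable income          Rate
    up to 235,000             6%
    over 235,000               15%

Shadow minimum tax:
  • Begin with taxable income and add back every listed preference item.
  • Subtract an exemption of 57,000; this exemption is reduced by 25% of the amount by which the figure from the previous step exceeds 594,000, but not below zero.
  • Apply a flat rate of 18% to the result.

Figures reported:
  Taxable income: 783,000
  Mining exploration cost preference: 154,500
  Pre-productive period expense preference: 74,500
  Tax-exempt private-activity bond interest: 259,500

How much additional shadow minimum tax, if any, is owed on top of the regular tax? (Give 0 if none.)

132,570

Shadow minimum tax:
  Adjusted income: 783,000 + 154,500 + 74,500 + 259,500 = 1,271,500
  Exemption: 25% × (1,271,500 − 594,000) = 169,375 ≥ 57,000, so the exemption is fully phased out
  Base: 1,271,500 − 0 = 1,271,500
  1,271,500 × 18% = 228,870

Regular tax:
  235,000 × 6% = 14,100
  548,000 × 15% = 82,200
  → 96,300

Excess of shadow minimum tax over regular tax: 228,870 − 96,300 = 132,570.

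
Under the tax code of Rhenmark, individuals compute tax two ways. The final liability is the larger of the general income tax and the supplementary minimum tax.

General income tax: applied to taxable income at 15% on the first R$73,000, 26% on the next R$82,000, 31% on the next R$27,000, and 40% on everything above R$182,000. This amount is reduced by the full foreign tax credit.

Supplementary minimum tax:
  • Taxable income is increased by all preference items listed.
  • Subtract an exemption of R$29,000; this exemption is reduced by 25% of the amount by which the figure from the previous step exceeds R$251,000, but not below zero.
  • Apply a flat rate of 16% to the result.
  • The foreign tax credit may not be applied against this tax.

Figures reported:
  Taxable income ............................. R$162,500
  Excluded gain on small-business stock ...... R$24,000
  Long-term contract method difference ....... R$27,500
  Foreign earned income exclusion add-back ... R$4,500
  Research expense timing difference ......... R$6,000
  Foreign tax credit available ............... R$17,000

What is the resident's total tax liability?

R$31,280

Supplementary minimum tax:
  Adjusted income: R$162,500 + R$24,000 + R$27,500 + R$4,500 + R$6,000 = R$224,500
  Exemption: R$224,500 ≤ R$251,000, so full R$29,000 applies
  Base: R$224,500 − R$29,000 = R$195,500
  R$195,500 × 16% = R$31,280

General income tax:
  R$73,000 × 15% = R$10,950
  R$82,000 × 26% = R$21,320
  R$7,500 × 31% = R$2,325
  → R$34,595
  Less foreign tax credit R$17,000 → R$17,595

R$31,280 > R$17,595, so the supplementary minimum tax is the binding amount.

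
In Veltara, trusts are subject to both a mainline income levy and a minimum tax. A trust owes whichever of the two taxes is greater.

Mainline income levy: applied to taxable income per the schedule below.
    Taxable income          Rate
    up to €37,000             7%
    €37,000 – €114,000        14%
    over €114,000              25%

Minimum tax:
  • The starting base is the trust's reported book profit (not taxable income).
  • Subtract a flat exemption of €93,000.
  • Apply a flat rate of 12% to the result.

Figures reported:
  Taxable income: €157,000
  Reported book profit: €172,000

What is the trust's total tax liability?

Mainline income levy:
  €37,000 × 7% = €2,590
  €77,000 × 14% = €10,780
  €43,000 × 25% = €10,750
  → €24,120

Minimum tax:
  Base (reported book profit): €172,000
  Less exemption €93,000 → base €79,000
  €79,000 × 12% = €9,480

€24,120 > €9,480, so the mainline income levy governs.

€24,120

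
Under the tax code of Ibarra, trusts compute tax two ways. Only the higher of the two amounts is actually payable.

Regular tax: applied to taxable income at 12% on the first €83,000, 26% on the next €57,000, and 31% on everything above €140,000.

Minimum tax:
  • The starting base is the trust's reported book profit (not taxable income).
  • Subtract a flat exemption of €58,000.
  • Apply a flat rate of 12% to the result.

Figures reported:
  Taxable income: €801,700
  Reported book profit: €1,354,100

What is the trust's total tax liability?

Minimum tax:
  Base (reported book profit): €1,354,100
  Less exemption €58,000 → base €1,296,100
  €1,296,100 × 12% = €155,532

Regular tax:
  €83,000 × 12% = €9,960
  €57,000 × 26% = €14,820
  €661,700 × 31% = €205,127
  → €229,907

€229,907 > €155,532, so the regular tax governs.

€229,907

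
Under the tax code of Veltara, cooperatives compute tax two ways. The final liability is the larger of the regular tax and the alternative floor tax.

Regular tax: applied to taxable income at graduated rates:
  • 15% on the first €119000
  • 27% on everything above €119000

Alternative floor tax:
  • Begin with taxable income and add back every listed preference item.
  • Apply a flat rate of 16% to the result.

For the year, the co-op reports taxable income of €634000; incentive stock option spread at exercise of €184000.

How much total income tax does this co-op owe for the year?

Alternative floor tax:
  Adjusted income: €634000 + €184000 = €818000
  €818000 × 16% = €130880

Regular tax:
  €119000 × 15% = €17850
  €515000 × 27% = €139050
  → €156900

€156900 > €130880, so the regular tax governs.

€156900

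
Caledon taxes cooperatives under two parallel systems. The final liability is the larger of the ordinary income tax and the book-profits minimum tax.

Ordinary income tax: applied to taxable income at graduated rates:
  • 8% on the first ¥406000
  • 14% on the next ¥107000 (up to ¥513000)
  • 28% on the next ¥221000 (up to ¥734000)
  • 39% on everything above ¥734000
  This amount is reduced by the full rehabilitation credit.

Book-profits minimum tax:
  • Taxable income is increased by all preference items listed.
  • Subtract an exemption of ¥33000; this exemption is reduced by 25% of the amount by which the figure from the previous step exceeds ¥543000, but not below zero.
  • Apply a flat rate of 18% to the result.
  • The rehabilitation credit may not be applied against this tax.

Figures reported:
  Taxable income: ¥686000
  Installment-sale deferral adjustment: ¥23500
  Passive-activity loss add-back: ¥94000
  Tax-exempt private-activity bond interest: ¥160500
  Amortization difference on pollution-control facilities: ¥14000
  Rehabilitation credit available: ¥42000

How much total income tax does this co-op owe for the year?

Book-profits minimum tax:
  Adjusted income: ¥686000 + ¥23500 + ¥94000 + ¥160500 + ¥14000 = ¥978000
  Exemption: 25% × (¥978000 − ¥543000) = ¥108750 ≥ ¥33000, so the exemption is fully phased out
  Base: ¥978000 − ¥0 = ¥978000
  ¥978000 × 18% = ¥176040

Ordinary income tax:
  ¥406000 × 8% = ¥32480
  ¥107000 × 14% = ¥14980
  ¥173000 × 28% = ¥48440
  → ¥95900
  Less rehabilitation credit ¥42000 → ¥53900

¥176040 > ¥53900, so the book-profits minimum tax is the binding amount.

¥176040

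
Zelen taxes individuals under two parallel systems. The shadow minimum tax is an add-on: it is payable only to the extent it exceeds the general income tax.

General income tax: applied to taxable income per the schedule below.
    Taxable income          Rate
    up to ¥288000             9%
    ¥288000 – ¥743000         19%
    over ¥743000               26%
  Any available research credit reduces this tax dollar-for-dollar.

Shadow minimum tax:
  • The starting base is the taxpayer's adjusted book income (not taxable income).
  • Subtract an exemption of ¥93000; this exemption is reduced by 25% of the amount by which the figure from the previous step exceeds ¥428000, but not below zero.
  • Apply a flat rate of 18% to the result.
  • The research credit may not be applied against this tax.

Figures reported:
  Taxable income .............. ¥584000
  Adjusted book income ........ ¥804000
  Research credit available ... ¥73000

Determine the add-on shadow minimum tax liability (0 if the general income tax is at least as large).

Shadow minimum tax:
  Base (adjusted book income): ¥804000
  Exemption: 25% × (¥804000 − ¥428000) = ¥94000 ≥ ¥93000, so the exemption is fully phased out
  Base: ¥804000 − ¥0 = ¥804000
  ¥804000 × 18% = ¥144720

General income tax:
  ¥288000 × 9% = ¥25920
  ¥296000 × 19% = ¥56240
  → ¥82160
  Less research credit ¥73000 → ¥9160

Excess of shadow minimum tax over general income tax: ¥144720 − ¥9160 = ¥135560.

¥135560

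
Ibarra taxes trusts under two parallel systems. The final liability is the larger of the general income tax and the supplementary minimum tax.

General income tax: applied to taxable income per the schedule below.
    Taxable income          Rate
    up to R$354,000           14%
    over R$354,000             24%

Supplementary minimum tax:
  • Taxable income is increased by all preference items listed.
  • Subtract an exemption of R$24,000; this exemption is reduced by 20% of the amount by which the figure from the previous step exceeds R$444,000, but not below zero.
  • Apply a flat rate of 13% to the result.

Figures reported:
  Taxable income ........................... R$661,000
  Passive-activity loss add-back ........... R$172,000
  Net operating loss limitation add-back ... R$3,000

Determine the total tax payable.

General income tax:
  R$354,000 × 14% = R$49,560
  R$307,000 × 24% = R$73,680
  → R$123,240

Supplementary minimum tax:
  Adjusted income: R$661,000 + R$172,000 + R$3,000 = R$836,000
  Exemption: 20% × (R$836,000 − R$444,000) = R$78,400 ≥ R$24,000, so the exemption is fully phased out
  Base: R$836,000 − R$0 = R$836,000
  R$836,000 × 13% = R$108,680

R$123,240 > R$108,680, so the general income tax governs.

R$123,240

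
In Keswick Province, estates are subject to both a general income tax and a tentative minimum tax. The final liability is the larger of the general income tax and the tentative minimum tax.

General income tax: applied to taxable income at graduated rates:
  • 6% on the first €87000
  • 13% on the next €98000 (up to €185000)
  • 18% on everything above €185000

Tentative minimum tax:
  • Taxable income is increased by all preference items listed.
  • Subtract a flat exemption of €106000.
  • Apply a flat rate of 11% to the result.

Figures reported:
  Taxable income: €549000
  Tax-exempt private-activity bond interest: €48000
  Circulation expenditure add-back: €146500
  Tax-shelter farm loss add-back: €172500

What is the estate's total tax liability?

Tentative minimum tax:
  Adjusted income: €549000 + €48000 + €146500 + €172500 = €916000
  Less exemption €106000 → base €810000
  €810000 × 11% = €89100

General income tax:
  €87000 × 6% = €5220
  €98000 × 13% = €12740
  €364000 × 18% = €65520
  → €83480

€89100 > €83480, so the tentative minimum tax is the binding amount.

€89100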